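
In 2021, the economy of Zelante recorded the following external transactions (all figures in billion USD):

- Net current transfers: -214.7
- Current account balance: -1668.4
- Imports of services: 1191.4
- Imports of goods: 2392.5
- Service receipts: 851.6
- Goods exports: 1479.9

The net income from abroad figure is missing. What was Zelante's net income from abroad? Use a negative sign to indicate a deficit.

-201.3

Current account = goods balance + services balance + net primary income + net secondary income
Sum of the known components = -1467.1
Net income from abroad = CA - (known components) = -1668.4 - (-1467.1) = -201.3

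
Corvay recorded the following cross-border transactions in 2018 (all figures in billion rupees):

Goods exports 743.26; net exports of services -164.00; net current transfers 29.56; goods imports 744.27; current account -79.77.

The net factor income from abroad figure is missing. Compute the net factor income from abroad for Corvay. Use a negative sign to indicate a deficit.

55.68

Current account = goods balance + services balance + net primary income + net secondary income
Sum of the known components = -135.45
Net factor income from abroad = CA - (known components) = -79.77 - (-135.45) = 55.68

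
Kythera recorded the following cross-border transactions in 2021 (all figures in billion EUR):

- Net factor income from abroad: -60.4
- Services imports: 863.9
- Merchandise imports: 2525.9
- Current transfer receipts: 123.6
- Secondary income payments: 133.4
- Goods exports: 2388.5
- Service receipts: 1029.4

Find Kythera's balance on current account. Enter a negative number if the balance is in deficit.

-42.1

Goods balance = 2388.5 - 2525.9 = -137.4
Services balance = 1029.4 - 863.9 = 165.5
Trade balance (goods + services) = -137.4 + 165.5 = 28.1
Net primary income = -60.4
Net secondary income = 123.6 - 133.4 = -9.8
Current account = 28.1 + (-60.4) + (-9.8) = -42.1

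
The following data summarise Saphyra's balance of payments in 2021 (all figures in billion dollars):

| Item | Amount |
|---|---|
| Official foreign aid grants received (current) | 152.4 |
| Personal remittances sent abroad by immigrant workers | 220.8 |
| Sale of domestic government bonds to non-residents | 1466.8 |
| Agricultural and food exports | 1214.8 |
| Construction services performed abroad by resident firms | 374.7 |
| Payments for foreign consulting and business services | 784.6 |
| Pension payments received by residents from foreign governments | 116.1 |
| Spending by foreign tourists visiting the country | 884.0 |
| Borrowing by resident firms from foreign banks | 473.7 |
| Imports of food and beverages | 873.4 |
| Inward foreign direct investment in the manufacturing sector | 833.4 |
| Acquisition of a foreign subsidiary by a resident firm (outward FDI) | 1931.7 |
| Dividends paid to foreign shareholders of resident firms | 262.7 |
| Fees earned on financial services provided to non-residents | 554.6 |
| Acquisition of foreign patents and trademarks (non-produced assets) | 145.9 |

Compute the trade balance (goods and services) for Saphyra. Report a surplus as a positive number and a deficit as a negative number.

1370.1

Goods: -873.4 + 1214.8 = 341.4
Services: 884.0 + 554.6 - 784.6 + 374.7 = 1028.7
Trade balance = 341.4 + 1028.7 = 1370.1
(Excluded from the trade balance — secondary income: official foreign aid grants received (current) 152.4, personal remittances sent abroad by immigrant workers 220.8, pension payments received by residents from foreign governments 116.1; financial account: sale of domestic government bonds to non-residents 1466.8, borrowing by resident firms from foreign banks 473.7, inward foreign direct investment in the manufacturing sector 833.4, acquisition of a foreign subsidiary by a resident firm (outward FDI) 1931.7; primary income: dividends paid to foreign shareholders of resident firms 262.7; capital account: acquisition of foreign patents and trademarks (non-produced assets) 145.9.)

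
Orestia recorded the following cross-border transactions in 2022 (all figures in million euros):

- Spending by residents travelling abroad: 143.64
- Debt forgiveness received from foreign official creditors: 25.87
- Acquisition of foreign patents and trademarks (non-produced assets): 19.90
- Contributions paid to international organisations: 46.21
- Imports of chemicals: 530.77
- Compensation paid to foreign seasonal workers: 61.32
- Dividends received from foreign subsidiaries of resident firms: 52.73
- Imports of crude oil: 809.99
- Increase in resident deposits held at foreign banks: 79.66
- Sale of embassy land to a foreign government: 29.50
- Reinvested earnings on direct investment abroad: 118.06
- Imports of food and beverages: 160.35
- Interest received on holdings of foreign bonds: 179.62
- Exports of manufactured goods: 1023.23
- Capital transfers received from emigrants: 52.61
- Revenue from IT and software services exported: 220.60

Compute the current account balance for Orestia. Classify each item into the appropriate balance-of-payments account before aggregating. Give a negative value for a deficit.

Goods: -530.77 - 160.35 - 809.99 + 1023.23 = -477.88
Services: 220.60 - 143.64 = 76.96
Primary income: 52.73 + 118.06 - 61.32 + 179.62 = 289.09
Secondary income: -46.21
Current account = (-477.88) + 76.96 + 289.09 + (-46.21) = -158.04
(Excluded from the current account — capital account: debt forgiveness received from foreign official creditors 25.87, acquisition of foreign patents and trademarks (non-produced assets) 19.90, sale of embassy land to a foreign government 29.50, capital transfers received from emigrants 52.61; financial account: increase in resident deposits held at foreign banks 79.66.)

-158.04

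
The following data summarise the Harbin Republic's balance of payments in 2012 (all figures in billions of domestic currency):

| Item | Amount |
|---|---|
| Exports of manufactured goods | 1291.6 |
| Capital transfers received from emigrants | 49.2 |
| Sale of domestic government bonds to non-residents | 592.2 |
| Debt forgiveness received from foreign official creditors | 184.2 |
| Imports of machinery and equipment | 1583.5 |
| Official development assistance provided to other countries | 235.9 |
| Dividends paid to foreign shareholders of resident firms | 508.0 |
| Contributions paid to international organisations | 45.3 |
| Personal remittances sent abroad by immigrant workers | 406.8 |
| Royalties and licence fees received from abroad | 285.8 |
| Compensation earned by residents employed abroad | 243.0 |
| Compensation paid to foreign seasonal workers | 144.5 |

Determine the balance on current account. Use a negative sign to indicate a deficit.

Goods: -1583.5 + 1291.6 = -291.9
Services: 285.8
Primary income: -144.5 - 508.0 + 243.0 = -409.5
Secondary income: -45.3 - 235.9 - 406.8 = -688.0
Current account = (-291.9) + 285.8 + (-409.5) + (-688.0) = -1103.6
(Excluded from the current account — capital account: capital transfers received from emigrants 49.2, debt forgiveness received from foreign official creditors 184.2; financial account: sale of domestic government bonds to non-residents 592.2.)

-1103.6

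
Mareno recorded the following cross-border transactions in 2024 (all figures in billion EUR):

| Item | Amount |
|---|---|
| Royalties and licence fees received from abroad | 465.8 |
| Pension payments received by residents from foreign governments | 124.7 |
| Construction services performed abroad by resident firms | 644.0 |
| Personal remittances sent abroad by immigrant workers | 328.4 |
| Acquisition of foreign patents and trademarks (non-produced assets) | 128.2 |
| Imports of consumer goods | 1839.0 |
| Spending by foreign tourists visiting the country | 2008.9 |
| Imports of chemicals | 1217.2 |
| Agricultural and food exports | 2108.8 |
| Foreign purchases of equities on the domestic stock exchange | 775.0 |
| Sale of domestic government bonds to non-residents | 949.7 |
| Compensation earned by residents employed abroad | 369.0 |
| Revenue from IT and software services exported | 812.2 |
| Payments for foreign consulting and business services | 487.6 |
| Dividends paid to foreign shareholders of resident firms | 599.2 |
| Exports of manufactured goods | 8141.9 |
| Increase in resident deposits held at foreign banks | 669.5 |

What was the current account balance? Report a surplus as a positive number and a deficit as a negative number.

10203.9

Goods: -1217.2 - 1839.0 + 2108.8 + 8141.9 = 7194.5
Services: 644.0 + 812.2 - 487.6 + 2008.9 + 465.8 = 3443.3
Primary income: -599.2 + 369.0 = -230.2
Secondary income: 124.7 - 328.4 = -203.7
Current account = 7194.5 + 3443.3 + (-230.2) + (-203.7) = 10203.9
(Excluded from the current account — capital account: acquisition of foreign patents and trademarks (non-produced assets) 128.2; financial account: foreign purchases of equities on the domestic stock exchange 775.0, sale of domestic government bonds to non-residents 949.7, increase in resident deposits held at foreign banks 669.5.)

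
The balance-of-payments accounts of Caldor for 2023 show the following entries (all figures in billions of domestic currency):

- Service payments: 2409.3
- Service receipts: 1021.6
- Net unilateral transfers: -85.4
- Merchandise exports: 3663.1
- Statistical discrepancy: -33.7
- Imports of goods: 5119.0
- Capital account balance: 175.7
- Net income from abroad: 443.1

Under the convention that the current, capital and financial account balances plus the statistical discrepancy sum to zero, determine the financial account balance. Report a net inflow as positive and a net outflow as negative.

2343.9

Goods balance = 3663.1 - 5119.0 = -1455.9
Services balance = 1021.6 - 2409.3 = -1387.7
Trade balance (goods + services) = -1455.9 + (-1387.7) = -2843.6
Net primary income = 443.1
Net secondary income = -85.4
Current account = -2843.6 + 443.1 + (-85.4) = -2485.9
Financial account = -(-2485.9 + 175.7 + (-33.7)) = 2343.9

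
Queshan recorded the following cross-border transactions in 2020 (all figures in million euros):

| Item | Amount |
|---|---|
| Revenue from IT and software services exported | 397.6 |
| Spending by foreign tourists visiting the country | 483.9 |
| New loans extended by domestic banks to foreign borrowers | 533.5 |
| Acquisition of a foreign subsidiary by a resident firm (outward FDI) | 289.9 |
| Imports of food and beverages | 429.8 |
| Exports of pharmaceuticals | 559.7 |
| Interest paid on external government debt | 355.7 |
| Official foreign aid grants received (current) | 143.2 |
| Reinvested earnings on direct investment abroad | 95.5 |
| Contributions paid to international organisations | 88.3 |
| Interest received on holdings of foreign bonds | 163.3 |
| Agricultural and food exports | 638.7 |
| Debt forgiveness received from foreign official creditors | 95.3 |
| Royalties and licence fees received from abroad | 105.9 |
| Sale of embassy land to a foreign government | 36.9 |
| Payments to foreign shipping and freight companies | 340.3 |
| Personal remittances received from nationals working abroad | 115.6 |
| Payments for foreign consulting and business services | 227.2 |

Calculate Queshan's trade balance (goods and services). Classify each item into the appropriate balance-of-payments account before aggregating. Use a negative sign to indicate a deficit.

Goods: 638.7 - 429.8 + 559.7 = 768.6
Services: 397.6 - 340.3 + 105.9 - 227.2 + 483.9 = 419.9
Trade balance = 768.6 + 419.9 = 1188.5
(Excluded from the trade balance — financial account: new loans extended by domestic banks to foreign borrowers 533.5, acquisition of a foreign subsidiary by a resident firm (outward FDI) 289.9; primary income: interest paid on external government debt 355.7, reinvested earnings on direct investment abroad 95.5, interest received on holdings of foreign bonds 163.3; secondary income: official foreign aid grants received (current) 143.2, contributions paid to international organisations 88.3, personal remittances received from nationals working abroad 115.6; capital account: debt forgiveness received from foreign official creditors 95.3, sale of embassy land to a foreign government 36.9.)

1188.5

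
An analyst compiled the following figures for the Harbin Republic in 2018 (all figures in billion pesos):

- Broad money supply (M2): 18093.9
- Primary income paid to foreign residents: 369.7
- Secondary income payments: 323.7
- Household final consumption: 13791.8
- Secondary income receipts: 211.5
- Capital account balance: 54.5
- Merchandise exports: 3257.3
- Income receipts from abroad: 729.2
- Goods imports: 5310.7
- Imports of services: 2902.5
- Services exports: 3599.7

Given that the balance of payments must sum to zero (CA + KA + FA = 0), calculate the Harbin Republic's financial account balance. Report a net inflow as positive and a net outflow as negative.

1054.4

Goods balance = 3257.3 - 5310.7 = -2053.4
Services balance = 3599.7 - 2902.5 = 697.2
Trade balance (goods + services) = -2053.4 + 697.2 = -1356.2
Net primary income = 729.2 - 369.7 = 359.5
Net secondary income = 211.5 - 323.7 = -112.2
Current account = -1356.2 + 359.5 + (-112.2) = -1108.9
Financial account = -(-1108.9 + 54.5) = 1054.4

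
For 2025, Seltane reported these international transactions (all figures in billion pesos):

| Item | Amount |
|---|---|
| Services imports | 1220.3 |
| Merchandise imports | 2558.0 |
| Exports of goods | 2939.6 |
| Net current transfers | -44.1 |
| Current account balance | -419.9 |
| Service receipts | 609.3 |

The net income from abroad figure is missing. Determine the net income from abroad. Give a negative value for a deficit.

-146.4

Current account = goods balance + services balance + net primary income + net secondary income
Sum of the known components = -273.5
Net income from abroad = CA - (known components) = -419.9 - (-273.5) = -146.4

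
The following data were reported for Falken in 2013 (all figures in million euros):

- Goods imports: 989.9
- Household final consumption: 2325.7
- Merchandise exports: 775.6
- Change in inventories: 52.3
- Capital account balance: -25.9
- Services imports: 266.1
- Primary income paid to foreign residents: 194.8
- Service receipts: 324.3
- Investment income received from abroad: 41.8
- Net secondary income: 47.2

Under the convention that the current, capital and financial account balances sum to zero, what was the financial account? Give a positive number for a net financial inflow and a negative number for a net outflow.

287.8

Goods balance = 775.6 - 989.9 = -214.3
Services balance = 324.3 - 266.1 = 58.2
Trade balance (goods + services) = -214.3 + 58.2 = -156.1
Net primary income = 41.8 - 194.8 = -153.0
Net secondary income = 47.2
Current account = -156.1 + (-153.0) + 47.2 = -261.9
Financial account = -(-261.9 + (-25.9)) = 287.8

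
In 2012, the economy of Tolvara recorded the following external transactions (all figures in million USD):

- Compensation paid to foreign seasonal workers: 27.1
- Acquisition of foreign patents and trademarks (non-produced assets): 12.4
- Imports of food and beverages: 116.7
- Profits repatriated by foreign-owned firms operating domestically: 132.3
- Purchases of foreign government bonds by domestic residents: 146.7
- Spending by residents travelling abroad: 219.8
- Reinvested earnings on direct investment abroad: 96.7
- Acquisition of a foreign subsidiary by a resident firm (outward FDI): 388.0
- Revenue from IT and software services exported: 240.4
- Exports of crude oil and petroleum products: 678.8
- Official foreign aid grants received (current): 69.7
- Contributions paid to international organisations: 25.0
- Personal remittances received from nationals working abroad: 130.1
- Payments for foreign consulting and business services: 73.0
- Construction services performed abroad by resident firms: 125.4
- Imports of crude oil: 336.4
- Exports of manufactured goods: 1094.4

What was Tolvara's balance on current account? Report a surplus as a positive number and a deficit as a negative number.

Goods: 678.8 - 116.7 + 1094.4 - 336.4 = 1320.1
Services: -219.8 + 125.4 + 240.4 - 73.0 = 73.0
Primary income: -27.1 - 132.3 + 96.7 = -62.7
Secondary income: 69.7 - 25.0 + 130.1 = 174.8
Current account = 1320.1 + 73.0 + (-62.7) + 174.8 = 1505.2
(Excluded from the current account — capital account: acquisition of foreign patents and trademarks (non-produced assets) 12.4; financial account: purchases of foreign government bonds by domestic residents 146.7, acquisition of a foreign subsidiary by a resident firm (outward FDI) 388.0.)

1505.2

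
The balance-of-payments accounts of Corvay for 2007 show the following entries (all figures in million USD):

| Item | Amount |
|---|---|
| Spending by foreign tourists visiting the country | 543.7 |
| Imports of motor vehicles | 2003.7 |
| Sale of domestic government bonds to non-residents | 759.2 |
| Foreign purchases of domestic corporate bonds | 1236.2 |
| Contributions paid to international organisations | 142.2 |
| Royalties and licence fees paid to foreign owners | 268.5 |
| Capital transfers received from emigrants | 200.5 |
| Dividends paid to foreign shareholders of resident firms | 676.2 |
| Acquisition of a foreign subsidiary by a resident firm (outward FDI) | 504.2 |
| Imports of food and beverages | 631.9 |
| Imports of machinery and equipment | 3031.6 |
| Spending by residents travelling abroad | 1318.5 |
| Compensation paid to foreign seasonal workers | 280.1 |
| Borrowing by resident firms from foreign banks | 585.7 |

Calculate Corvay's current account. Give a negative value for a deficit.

Goods: -2003.7 - 631.9 - 3031.6 = -5667.2
Services: 543.7 - 268.5 - 1318.5 = -1043.3
Primary income: -676.2 - 280.1 = -956.3
Secondary income: -142.2
Current account = (-5667.2) + (-1043.3) + (-956.3) + (-142.2) = -7809.0
(Excluded from the current account — financial account: sale of domestic government bonds to non-residents 759.2, foreign purchases of domestic corporate bonds 1236.2, acquisition of a foreign subsidiary by a resident firm (outward FDI) 504.2, borrowing by resident firms from foreign banks 585.7; capital account: capital transfers received from emigrants 200.5.)

-7809.0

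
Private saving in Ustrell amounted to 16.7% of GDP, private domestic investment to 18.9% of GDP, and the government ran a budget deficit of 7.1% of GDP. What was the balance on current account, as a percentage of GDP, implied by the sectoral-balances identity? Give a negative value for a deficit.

By the sectoral-balances identity, CA = (S_private - I) + (T - G).
Private balance = 16.7 - 18.9 = -2.2
Government balance (T - G) = -7.1
CA = -2.2 + (-7.1) = -9.3

-9.3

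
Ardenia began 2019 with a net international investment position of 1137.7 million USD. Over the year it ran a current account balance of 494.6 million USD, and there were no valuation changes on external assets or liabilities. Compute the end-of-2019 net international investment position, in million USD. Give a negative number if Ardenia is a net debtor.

1632.3

With no valuation effects, change in NIIP = current account = 494.6
End-of-year NIIP = 1137.7 + 494.6 = 1632.3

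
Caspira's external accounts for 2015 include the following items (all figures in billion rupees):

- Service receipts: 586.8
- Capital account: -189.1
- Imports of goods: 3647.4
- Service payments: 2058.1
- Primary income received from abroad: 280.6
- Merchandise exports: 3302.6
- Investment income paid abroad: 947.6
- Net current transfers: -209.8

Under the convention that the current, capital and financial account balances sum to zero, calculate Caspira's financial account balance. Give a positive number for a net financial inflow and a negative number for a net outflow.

2882.0

Goods balance = 3302.6 - 3647.4 = -344.8
Services balance = 586.8 - 2058.1 = -1471.3
Trade balance (goods + services) = -344.8 + (-1471.3) = -1816.1
Net primary income = 280.6 - 947.6 = -667.0
Net secondary income = -209.8
Current account = -1816.1 + (-667.0) + (-209.8) = -2692.9
Financial account = -(-2692.9 + (-189.1)) = 2882.0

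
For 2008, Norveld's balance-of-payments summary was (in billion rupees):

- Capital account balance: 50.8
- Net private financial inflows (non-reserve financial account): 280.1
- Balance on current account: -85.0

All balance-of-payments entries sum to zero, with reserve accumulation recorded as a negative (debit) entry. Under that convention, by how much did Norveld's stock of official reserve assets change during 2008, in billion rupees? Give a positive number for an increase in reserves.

Official reserve transactions balance = -((-85.0) + 50.8 + 280.1) = -245.9
An accumulation of reserves is recorded as a debit (negative entry), so the change in the stock of reserves is the negative of that balance.
Change in official reserves = -(-245.9) = 245.9

245.9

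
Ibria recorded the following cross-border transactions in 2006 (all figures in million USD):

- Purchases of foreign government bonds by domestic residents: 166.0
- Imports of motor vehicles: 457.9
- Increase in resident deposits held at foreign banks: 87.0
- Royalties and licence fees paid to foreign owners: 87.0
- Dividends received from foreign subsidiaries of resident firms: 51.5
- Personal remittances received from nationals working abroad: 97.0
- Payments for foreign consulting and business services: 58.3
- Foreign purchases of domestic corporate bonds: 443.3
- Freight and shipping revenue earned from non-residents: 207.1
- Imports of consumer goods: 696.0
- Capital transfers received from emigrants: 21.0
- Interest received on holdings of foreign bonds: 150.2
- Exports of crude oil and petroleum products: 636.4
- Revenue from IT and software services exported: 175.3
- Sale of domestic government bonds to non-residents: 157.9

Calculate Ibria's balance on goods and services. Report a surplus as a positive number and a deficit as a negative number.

Goods: -457.9 + 636.4 - 696.0 = -517.5
Services: -87.0 + 175.3 - 58.3 + 207.1 = 237.1
Trade balance = -517.5 + 237.1 = -280.4
(Excluded from the trade balance — financial account: purchases of foreign government bonds by domestic residents 166.0, increase in resident deposits held at foreign banks 87.0, foreign purchases of domestic corporate bonds 443.3, sale of domestic government bonds to non-residents 157.9; primary income: dividends received from foreign subsidiaries of resident firms 51.5, interest received on holdings of foreign bonds 150.2; secondary income: personal remittances received from nationals working abroad 97.0; capital account: capital transfers received from emigrants 21.0.)

-280.4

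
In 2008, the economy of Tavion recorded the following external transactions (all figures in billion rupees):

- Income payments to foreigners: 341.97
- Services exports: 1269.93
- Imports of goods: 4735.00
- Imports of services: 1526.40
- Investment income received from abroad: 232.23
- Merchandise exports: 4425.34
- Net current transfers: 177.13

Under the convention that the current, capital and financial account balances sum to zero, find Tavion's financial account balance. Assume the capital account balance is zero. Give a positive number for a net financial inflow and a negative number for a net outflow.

Goods balance = 4425.34 - 4735.00 = -309.66
Services balance = 1269.93 - 1526.40 = -256.47
Trade balance (goods + services) = -309.66 + (-256.47) = -566.13
Net primary income = 232.23 - 341.97 = -109.74
Net secondary income = 177.13
Current account = -566.13 + (-109.74) + 177.13 = -498.74
Financial account = -(-498.74) = 498.74

498.74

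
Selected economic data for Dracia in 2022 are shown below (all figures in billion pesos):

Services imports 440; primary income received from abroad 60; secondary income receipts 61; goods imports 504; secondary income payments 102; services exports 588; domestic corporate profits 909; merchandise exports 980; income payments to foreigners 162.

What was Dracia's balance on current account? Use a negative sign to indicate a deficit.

481

Goods balance = 980 - 504 = 476
Services balance = 588 - 440 = 148
Trade balance (goods + services) = 476 + 148 = 624
Net primary income = 60 - 162 = -102
Net secondary income = 61 - 102 = -41
Current account = 624 + (-102) + (-41) = 481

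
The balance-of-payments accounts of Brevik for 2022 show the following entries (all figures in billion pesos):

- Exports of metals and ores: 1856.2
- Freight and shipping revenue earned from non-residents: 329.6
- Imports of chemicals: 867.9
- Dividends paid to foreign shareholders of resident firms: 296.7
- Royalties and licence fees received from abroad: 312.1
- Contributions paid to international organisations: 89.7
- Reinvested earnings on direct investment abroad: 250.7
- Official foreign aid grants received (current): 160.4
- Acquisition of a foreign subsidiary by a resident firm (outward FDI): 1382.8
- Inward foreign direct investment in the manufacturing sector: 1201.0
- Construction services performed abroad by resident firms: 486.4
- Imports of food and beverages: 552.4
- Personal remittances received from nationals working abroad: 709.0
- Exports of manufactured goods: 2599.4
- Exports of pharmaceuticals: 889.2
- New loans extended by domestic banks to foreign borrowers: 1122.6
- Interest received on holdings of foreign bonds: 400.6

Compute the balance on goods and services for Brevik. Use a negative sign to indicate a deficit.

5052.6

Goods: 2599.4 + 889.2 - 552.4 + 1856.2 - 867.9 = 3924.5
Services: 329.6 + 486.4 + 312.1 = 1128.1
Trade balance = 3924.5 + 1128.1 = 5052.6
(Excluded from the trade balance — primary income: dividends paid to foreign shareholders of resident firms 296.7, reinvested earnings on direct investment abroad 250.7, interest received on holdings of foreign bonds 400.6; secondary income: contributions paid to international organisations 89.7, official foreign aid grants received (current) 160.4, personal remittances received from nationals working abroad 709.0; financial account: acquisition of a foreign subsidiary by a resident firm (outward FDI) 1382.8, inward foreign direct investment in the manufacturing sector 1201.0, new loans extended by domestic banks to foreign borrowers 1122.6.)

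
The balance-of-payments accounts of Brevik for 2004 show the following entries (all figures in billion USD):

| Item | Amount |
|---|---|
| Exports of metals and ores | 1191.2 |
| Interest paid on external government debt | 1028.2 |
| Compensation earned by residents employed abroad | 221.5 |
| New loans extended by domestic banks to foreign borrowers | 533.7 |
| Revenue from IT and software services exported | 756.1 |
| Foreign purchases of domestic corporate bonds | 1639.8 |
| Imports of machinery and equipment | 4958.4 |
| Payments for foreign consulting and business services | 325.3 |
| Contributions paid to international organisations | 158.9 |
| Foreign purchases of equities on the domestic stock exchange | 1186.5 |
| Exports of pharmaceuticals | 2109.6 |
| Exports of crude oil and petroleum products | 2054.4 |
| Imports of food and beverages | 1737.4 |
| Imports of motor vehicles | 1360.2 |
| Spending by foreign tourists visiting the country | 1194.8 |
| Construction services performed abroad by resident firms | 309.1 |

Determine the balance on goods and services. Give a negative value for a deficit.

-766.1

Goods: 2109.6 - 4958.4 - 1737.4 - 1360.2 + 2054.4 + 1191.2 = -2700.8
Services: 1194.8 - 325.3 + 756.1 + 309.1 = 1934.7
Trade balance = -2700.8 + 1934.7 = -766.1
(Excluded from the trade balance — primary income: interest paid on external government debt 1028.2, compensation earned by residents employed abroad 221.5; financial account: new loans extended by domestic banks to foreign borrowers 533.7, foreign purchases of domestic corporate bonds 1639.8, foreign purchases of equities on the domestic stock exchange 1186.5; secondary income: contributions paid to international organisations 158.9.)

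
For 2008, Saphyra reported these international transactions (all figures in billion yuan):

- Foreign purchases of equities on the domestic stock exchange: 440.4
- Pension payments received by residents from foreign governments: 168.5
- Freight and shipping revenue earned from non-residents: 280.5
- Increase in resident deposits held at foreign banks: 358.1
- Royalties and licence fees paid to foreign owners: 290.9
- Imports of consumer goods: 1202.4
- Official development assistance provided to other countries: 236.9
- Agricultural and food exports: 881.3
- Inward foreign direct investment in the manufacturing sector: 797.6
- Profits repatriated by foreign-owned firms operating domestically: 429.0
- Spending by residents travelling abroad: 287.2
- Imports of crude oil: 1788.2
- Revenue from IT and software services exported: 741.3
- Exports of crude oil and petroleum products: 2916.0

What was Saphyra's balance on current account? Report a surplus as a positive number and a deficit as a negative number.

753.0

Goods: 2916.0 - 1788.2 - 1202.4 + 881.3 = 806.7
Services: -290.9 + 741.3 - 287.2 + 280.5 = 443.7
Primary income: -429.0
Secondary income: 168.5 - 236.9 = -68.4
Current account = 806.7 + 443.7 + (-429.0) + (-68.4) = 753.0
(Excluded from the current account — financial account: foreign purchases of equities on the domestic stock exchange 440.4, increase in resident deposits held at foreign banks 358.1, inward foreign direct investment in the manufacturing sector 797.6.)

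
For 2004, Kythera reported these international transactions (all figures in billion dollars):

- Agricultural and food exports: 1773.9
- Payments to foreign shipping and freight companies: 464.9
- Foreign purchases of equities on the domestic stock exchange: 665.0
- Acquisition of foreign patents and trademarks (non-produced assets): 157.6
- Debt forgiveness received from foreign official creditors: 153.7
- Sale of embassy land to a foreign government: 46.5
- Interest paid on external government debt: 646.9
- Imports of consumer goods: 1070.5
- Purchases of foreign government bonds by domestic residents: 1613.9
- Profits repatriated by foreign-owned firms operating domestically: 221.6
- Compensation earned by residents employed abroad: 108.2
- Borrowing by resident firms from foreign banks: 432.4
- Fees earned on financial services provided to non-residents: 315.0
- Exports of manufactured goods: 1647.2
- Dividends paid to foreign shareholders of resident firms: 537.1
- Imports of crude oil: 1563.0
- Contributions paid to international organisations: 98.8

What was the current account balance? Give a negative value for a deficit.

Goods: 1773.9 - 1563.0 + 1647.2 - 1070.5 = 787.6
Services: -464.9 + 315.0 = -149.9
Primary income: -221.6 - 537.1 - 646.9 + 108.2 = -1297.4
Secondary income: -98.8
Current account = 787.6 + (-149.9) + (-1297.4) + (-98.8) = -758.5
(Excluded from the current account — financial account: foreign purchases of equities on the domestic stock exchange 665.0, purchases of foreign government bonds by domestic residents 1613.9, borrowing by resident firms from foreign banks 432.4; capital account: acquisition of foreign patents and trademarks (non-produced assets) 157.6, debt forgiveness received from foreign official creditors 153.7, sale of embassy land to a foreign government 46.5.)

-758.5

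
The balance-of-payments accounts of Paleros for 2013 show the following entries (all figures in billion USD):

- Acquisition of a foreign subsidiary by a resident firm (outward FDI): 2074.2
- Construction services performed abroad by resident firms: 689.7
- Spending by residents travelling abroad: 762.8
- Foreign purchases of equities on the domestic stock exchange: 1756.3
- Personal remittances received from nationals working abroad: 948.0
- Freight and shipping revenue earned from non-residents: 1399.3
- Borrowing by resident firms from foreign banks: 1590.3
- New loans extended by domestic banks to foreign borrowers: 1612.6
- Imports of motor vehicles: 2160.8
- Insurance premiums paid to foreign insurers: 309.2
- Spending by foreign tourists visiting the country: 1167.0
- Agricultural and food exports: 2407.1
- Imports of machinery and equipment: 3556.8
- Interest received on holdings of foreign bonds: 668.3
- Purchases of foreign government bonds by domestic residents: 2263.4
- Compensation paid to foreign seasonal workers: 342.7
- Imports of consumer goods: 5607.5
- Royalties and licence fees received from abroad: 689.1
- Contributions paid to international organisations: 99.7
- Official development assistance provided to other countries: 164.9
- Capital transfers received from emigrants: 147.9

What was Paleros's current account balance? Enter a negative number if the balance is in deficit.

Goods: -2160.8 + 2407.1 - 3556.8 - 5607.5 = -8918.0
Services: 1399.3 - 762.8 + 1167.0 - 309.2 + 689.1 + 689.7 = 2873.1
Primary income: -342.7 + 668.3 = 325.6
Secondary income: -164.9 - 99.7 + 948.0 = 683.4
Current account = (-8918.0) + 2873.1 + 325.6 + 683.4 = -5035.9
(Excluded from the current account — financial account: acquisition of a foreign subsidiary by a resident firm (outward FDI) 2074.2, foreign purchases of equities on the domestic stock exchange 1756.3, borrowing by resident firms from foreign banks 1590.3, new loans extended by domestic banks to foreign borrowers 1612.6, purchases of foreign government bonds by domestic residents 2263.4; capital account: capital transfers received from emigrants 147.9.)

-5035.9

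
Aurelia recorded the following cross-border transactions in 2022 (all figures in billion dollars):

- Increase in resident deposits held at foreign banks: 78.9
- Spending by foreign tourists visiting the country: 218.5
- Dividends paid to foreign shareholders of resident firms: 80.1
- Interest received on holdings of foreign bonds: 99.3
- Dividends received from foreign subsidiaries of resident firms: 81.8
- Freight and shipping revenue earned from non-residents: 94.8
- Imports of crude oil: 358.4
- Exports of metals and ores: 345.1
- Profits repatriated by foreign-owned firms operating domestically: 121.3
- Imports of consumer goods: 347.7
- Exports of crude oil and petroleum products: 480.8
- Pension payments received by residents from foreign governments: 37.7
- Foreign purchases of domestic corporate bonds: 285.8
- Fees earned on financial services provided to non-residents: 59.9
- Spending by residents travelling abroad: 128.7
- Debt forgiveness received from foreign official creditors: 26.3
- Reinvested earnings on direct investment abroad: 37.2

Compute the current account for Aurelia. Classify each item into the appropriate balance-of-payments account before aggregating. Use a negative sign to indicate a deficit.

Goods: -358.4 + 480.8 + 345.1 - 347.7 = 119.8
Services: 59.9 + 94.8 + 218.5 - 128.7 = 244.5
Primary income: 99.3 + 81.8 - 121.3 - 80.1 + 37.2 = 16.9
Secondary income: 37.7
Current account = 119.8 + 244.5 + 16.9 + 37.7 = 418.9
(Excluded from the current account — financial account: increase in resident deposits held at foreign banks 78.9, foreign purchases of domestic corporate bonds 285.8; capital account: debt forgiveness received from foreign official creditors 26.3.)

418.9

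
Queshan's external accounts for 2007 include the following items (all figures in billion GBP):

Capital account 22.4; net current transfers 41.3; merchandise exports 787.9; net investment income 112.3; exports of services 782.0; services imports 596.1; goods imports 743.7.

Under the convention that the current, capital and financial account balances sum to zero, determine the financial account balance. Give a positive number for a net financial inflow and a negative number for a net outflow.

Goods balance = 787.9 - 743.7 = 44.2
Services balance = 782.0 - 596.1 = 185.9
Trade balance (goods + services) = 44.2 + 185.9 = 230.1
Net primary income = 112.3
Net secondary income = 41.3
Current account = 230.1 + 112.3 + 41.3 = 383.7
Financial account = -(383.7 + 22.4) = -406.1

-406.1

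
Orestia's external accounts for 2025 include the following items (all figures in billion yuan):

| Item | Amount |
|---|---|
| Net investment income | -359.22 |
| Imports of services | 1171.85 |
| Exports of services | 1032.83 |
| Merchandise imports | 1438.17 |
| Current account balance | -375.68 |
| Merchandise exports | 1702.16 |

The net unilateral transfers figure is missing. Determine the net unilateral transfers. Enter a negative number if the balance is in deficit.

-141.43

Current account = goods balance + services balance + net primary income + net secondary income
Sum of the known components = -234.25
Net unilateral transfers = CA - (known components) = -375.68 - (-234.25) = -141.43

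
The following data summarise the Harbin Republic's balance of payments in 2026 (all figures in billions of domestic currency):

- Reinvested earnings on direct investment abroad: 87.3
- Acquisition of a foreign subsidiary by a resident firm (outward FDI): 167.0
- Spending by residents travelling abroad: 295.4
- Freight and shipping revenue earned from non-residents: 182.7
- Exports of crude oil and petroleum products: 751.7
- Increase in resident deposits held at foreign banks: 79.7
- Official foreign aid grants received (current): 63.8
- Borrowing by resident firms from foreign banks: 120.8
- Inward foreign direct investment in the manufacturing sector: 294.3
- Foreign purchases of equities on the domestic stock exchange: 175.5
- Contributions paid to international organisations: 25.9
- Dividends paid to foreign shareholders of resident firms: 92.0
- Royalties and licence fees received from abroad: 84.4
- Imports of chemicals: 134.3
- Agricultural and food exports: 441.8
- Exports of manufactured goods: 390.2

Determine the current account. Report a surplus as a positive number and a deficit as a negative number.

Goods: 441.8 + 751.7 + 390.2 - 134.3 = 1449.4
Services: 84.4 - 295.4 + 182.7 = -28.3
Primary income: 87.3 - 92.0 = -4.7
Secondary income: 63.8 - 25.9 = 37.9
Current account = 1449.4 + (-28.3) + (-4.7) + 37.9 = 1454.3
(Excluded from the current account — financial account: acquisition of a foreign subsidiary by a resident firm (outward FDI) 167.0, increase in resident deposits held at foreign banks 79.7, borrowing by resident firms from foreign banks 120.8, inward foreign direct investment in the manufacturing sector 294.3, foreign purchases of equities on the domestic stock exchange 175.5.)

1454.3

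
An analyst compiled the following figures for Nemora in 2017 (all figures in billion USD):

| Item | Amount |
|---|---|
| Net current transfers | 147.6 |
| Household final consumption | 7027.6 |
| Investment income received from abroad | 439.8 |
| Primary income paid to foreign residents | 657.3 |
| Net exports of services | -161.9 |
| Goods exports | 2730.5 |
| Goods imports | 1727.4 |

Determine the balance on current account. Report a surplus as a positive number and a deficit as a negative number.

Goods balance = 2730.5 - 1727.4 = 1003.1
Services balance = -161.9
Trade balance (goods + services) = 1003.1 + (-161.9) = 841.2
Net primary income = 439.8 - 657.3 = -217.5
Net secondary income = 147.6
Current account = 841.2 + (-217.5) + 147.6 = 771.3

771.3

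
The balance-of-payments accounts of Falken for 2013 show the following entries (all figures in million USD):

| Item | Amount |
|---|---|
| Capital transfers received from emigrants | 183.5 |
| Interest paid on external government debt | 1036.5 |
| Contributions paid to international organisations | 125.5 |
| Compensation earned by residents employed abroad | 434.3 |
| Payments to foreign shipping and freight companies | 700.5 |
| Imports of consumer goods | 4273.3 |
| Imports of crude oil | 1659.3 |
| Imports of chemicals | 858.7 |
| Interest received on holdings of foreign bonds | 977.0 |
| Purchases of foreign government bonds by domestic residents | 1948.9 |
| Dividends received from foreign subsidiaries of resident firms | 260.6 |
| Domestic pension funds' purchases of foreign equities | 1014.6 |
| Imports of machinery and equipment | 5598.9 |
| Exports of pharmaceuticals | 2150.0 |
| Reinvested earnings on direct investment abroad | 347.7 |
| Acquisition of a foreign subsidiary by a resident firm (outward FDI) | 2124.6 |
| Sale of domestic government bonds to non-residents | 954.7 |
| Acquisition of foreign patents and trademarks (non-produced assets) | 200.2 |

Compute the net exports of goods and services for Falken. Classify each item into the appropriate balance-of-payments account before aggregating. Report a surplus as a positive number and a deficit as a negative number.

-10940.7

Goods: 2150.0 - 4273.3 - 1659.3 - 858.7 - 5598.9 = -10240.2
Services: -700.5
Trade balance = -10240.2 + (-700.5) = -10940.7
(Excluded from the trade balance — capital account: capital transfers received from emigrants 183.5, acquisition of foreign patents and trademarks (non-produced assets) 200.2; primary income: interest paid on external government debt 1036.5, compensation earned by residents employed abroad 434.3, interest received on holdings of foreign bonds 977.0, dividends received from foreign subsidiaries of resident firms 260.6, reinvested earnings on direct investment abroad 347.7; secondary income: contributions paid to international organisations 125.5; financial account: purchases of foreign government bonds by domestic residents 1948.9, domestic pension funds' purchases of foreign equities 1014.6, acquisition of a foreign subsidiary by a resident firm (outward FDI) 2124.6, sale of domestic government bonds to non-residents 954.7.)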